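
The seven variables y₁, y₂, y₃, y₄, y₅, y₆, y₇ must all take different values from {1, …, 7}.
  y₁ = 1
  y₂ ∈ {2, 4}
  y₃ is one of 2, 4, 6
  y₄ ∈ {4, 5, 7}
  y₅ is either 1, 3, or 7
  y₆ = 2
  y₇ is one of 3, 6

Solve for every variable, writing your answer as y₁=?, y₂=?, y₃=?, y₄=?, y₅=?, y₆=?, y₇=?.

y₁=1, y₂=4, y₃=6, y₄=5, y₅=7, y₆=2, y₇=3

y₁ must be 1 (only option left). So y₅ can't be 1.
y₆ must be 2 (only option left). Eliminate 2 elsewhere: y₂, y₃.
y₂'s domain is down to {4}, so y₂ = 4. Remove 4 from y₃, y₄.
That leaves y₃ = 6. So y₇ can't be 6.
That leaves y₇ = 3. So y₅ can't be 3.
y₅ must be 7 (only option left). Remove 7 from y₄.
y₄ has just one choice, so y₄ = 5.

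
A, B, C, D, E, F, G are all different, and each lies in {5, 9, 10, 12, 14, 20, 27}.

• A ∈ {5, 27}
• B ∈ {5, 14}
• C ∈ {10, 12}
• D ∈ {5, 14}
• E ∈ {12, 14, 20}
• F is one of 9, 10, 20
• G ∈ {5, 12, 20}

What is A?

The 7 variables together cover exactly {5, 9, 10, 12, 14, 20, 27} — 7 values for 7 variables — and 9 appears only in F's list, so F = 9.
Among the 6 still-open variables, 10 fits only C (and all 6 values in {5, 10, 12, 14, 20, 27} must be used), so C = 10.
Among the 5 still-open variables, 27 fits only A (and all 5 values in {5, 12, 14, 20, 27} must be used), so A = 27.

27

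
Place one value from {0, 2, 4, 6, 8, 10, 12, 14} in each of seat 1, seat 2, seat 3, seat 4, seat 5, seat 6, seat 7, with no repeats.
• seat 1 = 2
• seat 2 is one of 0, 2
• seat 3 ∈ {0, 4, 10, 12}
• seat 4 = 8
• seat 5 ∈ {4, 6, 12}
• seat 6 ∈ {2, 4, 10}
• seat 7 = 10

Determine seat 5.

seat 1 must be 2 (only option left). Remove 2 from seat 2, seat 6.
seat 2 has just one choice, so seat 2 = 0. Strike 0 from seat 3.
seat 4 must be 8 (only option left).
seat 7 has just one choice, so seat 7 = 10. Strike 10 from seat 3, seat 6.
seat 6 has just one choice, so seat 6 = 4. So seat 3, seat 5 can't be 4.
That leaves seat 3 = 12. So seat 5 can't be 12.
So seat 5 = 6.

6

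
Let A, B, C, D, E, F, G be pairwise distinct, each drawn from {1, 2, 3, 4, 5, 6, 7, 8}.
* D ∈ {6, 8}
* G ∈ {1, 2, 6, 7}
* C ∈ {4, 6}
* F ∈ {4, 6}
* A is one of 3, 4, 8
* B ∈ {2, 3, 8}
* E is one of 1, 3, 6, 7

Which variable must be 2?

C and F between them cover only {4, 6} — a naked pair. Remove those values from A, D, E, G.
D must be 8 (only option left). Eliminate 8 elsewhere: A, B.
A's domain is down to {3}, so A = 3. Remove 3 from B, E.
So 2 goes to B.

B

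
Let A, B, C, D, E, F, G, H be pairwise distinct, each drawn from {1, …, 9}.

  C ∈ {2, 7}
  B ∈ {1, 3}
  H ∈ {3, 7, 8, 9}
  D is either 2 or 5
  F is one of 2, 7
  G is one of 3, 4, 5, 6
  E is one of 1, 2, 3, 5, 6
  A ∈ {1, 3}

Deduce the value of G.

4

A and B share exactly the 2 values {1, 3}; by pigeonhole those values go to them, so strike 1, 3 from E, G, H.
C and F share exactly the 2 values {2, 7}; by pigeonhole those values go to them, so strike 2, 7 from D, E, H.
D must be 5 (only option left). Strike 5 from E, G.
E's domain is down to {6}, so E = 6. So G can't be 6.
So G = 4.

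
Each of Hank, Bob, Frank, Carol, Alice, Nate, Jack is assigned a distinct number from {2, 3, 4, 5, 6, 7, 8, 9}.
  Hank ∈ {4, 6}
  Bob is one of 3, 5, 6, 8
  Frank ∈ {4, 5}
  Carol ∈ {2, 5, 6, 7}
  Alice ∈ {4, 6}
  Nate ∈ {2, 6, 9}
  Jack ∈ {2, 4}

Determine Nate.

9

Hank and Alice between them cover only {4, 6} — a naked pair. Remove those values from Bob, Frank, Carol, Nate, Jack.
Frank's domain is down to {5}, so Frank = 5. Remove 5 from Bob, Carol.
Jack must be 2 (only option left). Eliminate 2 elsewhere: Carol, Nate.
So Nate = 9.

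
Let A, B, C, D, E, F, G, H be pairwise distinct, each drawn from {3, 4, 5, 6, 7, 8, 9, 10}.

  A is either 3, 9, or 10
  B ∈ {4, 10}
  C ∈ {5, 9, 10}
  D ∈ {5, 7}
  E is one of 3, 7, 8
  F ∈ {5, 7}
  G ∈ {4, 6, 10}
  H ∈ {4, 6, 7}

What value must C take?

9

The 8 variables draw from only 8 values {3, 4, 5, 6, 7, 8, 9, 10}, so each is used; only E can be 8, hence E = 8.
Among the 7 still-open variables, 3 fits only A (and all 7 values in {3, 4, 5, 6, 7, 9, 10} must be used), so A = 3.
The 6 still-open variables draw from only 6 values {4, 5, 6, 7, 9, 10}, so each is used; only C can be 9, hence C = 9.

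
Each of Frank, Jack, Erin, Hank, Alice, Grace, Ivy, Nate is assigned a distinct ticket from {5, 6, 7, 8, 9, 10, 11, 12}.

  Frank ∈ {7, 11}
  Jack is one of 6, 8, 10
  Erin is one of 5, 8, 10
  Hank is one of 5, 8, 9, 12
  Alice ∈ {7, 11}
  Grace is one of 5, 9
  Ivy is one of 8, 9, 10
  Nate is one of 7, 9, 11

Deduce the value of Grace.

5

Among the 8 variables, 6 fits only Jack (and all 8 values in {5, 6, 7, 8, 9, 10, 11, 12} must be used), so Jack = 6.
Among the 7 still-open variables, 12 fits only Hank (and all 7 values in {5, 7, 8, 9, 10, 11, 12} must be used), so Hank = 12.
The 2 variables Frank and Alice are confined to {7, 11}, which locks those values in; drop them from Nate.
Nate's domain is down to {9}, so Nate = 9. So Grace, Ivy can't be 9.
So Grace = 5.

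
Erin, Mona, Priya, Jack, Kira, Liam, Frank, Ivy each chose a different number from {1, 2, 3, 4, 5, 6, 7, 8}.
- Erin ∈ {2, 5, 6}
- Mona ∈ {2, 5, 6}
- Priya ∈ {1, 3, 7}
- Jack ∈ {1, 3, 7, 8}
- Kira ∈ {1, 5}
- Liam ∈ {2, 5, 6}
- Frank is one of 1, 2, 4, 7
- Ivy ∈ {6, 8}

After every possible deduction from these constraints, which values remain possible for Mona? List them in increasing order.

2, 5, 6

The 8 variables draw from only 8 values {1, 2, 3, 4, 5, 6, 7, 8}, so each is used; only Frank can be 4, hence Frank = 4.
Erin, Mona, Liam share exactly the 3 values {2, 5, 6}; by pigeonhole those values go to them, so strike 2, 5, 6 from Kira, Ivy.
Kira's domain is down to {1}, so Kira = 1. Remove 1 from Priya, Jack.
Ivy must be 8 (only option left). Remove 8 from Jack.
No further eliminations apply; Mona can still be any of 2, 5, 6.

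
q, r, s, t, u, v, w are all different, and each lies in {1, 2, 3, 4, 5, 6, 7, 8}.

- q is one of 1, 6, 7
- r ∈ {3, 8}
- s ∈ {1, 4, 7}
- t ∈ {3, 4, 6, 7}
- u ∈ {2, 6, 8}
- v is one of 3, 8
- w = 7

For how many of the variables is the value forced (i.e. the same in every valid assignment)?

w must be 7 (only option left). Remove 7 from q, s, t.
The 6 still-open variables draw from only 6 values {1, 2, 3, 4, 6, 8}, so each is used; only u can be 2, hence u = 2.
The 2 variables r and v are confined to {3, 8}, which locks those values in; drop them from t.
Determined: u=2, w=7. The other variables each still have more than one consistent value. That makes 2.

2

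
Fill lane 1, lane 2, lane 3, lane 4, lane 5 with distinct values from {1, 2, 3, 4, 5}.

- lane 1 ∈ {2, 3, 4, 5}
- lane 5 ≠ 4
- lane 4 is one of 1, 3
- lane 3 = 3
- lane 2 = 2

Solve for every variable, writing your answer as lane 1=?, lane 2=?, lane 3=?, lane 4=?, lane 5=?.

lane 2 has just one choice, so lane 2 = 2. Eliminate 2 elsewhere: lane 1, lane 5.
lane 3's domain is down to {3}, so lane 3 = 3. Eliminate 3 elsewhere: lane 1, lane 4, lane 5.
lane 4's domain is down to {1}, so lane 4 = 1. Remove 1 from lane 5.
lane 5's domain is down to {5}, so lane 5 = 5. So lane 1 can't be 5.
lane 1's domain is down to {4}, so lane 1 = 4.

lane 1=4, lane 2=2, lane 3=3, lane 4=1, lane 5=5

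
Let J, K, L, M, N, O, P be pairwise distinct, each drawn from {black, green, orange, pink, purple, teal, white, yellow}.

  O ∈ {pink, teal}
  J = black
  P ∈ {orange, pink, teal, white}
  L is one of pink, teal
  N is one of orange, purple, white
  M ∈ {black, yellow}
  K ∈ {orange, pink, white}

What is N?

purple

J's domain is down to {black}, so J = black. Remove black from M.
M has just one choice, so M = yellow.
The 5 still-open variables draw from only 5 values {orange, pink, purple, teal, white}, so each is used; only N can be purple, hence N = purple.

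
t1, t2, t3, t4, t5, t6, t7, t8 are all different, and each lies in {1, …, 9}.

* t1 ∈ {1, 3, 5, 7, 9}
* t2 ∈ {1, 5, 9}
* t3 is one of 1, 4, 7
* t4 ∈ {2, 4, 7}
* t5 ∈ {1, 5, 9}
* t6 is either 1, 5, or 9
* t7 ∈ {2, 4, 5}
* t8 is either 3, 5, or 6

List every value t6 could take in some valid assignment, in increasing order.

1, 5, 9

The 8 variables together cover exactly {1, 2, 3, 4, 5, 6, 7, 9} — 8 values for 8 variables — and 6 appears only in t8's list, so t8 = 6.
The 7 still-open variables draw from only 7 values {1, 2, 3, 4, 5, 7, 9}, so each is used; only t1 can be 3, hence t1 = 3.
t2, t5, t6 between them cover only {1, 5, 9} — a naked triple. Remove those values from t3, t7.
No further eliminations apply; t6 can still be any of 1, 5, 9.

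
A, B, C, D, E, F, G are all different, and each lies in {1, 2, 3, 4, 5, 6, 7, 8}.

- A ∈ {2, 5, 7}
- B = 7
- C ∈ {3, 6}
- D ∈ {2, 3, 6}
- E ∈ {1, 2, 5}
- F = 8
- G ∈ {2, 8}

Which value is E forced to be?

1

B must be 7 (only option left). Remove 7 from A.
That leaves F = 8. Remove 8 from G.
G must be 2 (only option left). Remove 2 from A, D, E.
That leaves A = 5. So E can't be 5.
So E = 1.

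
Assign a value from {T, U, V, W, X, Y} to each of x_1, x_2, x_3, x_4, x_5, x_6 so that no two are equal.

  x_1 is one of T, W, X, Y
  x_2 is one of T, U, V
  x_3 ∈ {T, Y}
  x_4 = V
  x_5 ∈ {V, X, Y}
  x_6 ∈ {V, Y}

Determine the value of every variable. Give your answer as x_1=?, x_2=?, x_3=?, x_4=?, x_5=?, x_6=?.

x_4 has just one choice, so x_4 = V. Eliminate V elsewhere: x_2, x_5, x_6.
That leaves x_6 = Y. So x_1, x_3, x_5 can't be Y.
x_3 must be T (only option left). Eliminate T elsewhere: x_1, x_2.
x_5's domain is down to {X}, so x_5 = X. Eliminate X elsewhere: x_1.
x_1 has just one choice, so x_1 = W.
x_2 must be U (only option left).

x_1=W, x_2=U, x_3=T, x_4=V, x_5=X, x_6=Y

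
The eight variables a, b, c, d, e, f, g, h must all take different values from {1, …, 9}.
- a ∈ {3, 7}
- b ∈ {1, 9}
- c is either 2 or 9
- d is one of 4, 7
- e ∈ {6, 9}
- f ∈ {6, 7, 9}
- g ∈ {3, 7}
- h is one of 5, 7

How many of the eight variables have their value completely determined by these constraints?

The 8 variables draw from only 8 values {1, 2, 3, 4, 5, 6, 7, 9}, so each is used; only b can be 1, hence b = 1.
Among the 7 still-open variables, 2 fits only c (and all 7 values in {2, 3, 4, 5, 6, 7, 9} must be used), so c = 2.
Among the 6 still-open variables, 4 fits only d (and all 6 values in {3, 4, 5, 6, 7, 9} must be used), so d = 4.
Among the 5 still-open variables, 5 fits only h (and all 5 values in {3, 5, 6, 7, 9} must be used), so h = 5.
a and g between them cover only {3, 7} — a naked pair. Remove those values from f.
Determined: b=1, c=2, d=4, h=5. The other variables each still have more than one consistent value. That makes 4.

4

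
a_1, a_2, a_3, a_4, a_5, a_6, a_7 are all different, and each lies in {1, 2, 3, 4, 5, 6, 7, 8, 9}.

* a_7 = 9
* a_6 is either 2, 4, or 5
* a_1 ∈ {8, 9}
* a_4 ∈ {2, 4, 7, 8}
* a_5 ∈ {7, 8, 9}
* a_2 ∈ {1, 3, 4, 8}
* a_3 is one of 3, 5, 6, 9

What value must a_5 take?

7

a_7's domain is down to {9}, so a_7 = 9. Remove 9 from a_1, a_3, a_5.
a_1 must be 8 (only option left). Eliminate 8 elsewhere: a_2, a_4, a_5.
So a_5 = 7.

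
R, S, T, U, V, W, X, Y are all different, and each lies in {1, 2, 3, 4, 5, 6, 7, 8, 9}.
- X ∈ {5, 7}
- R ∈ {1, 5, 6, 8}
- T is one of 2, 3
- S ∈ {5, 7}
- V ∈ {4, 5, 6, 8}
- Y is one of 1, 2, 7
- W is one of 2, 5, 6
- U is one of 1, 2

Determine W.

6

The 8 variables draw from only 8 values {1, 2, 3, 4, 5, 6, 7, 8}, so each is used; only T can be 3, hence T = 3.
The 7 still-open variables together cover exactly {1, 2, 4, 5, 6, 7, 8} — 7 values for 7 variables — and 4 appears only in V's list, so V = 4.
The 6 still-open variables together cover exactly {1, 2, 5, 6, 7, 8} — 6 values for 6 variables — and 8 appears only in R's list, so R = 8.
The 5 still-open variables together cover exactly {1, 2, 5, 6, 7} — 5 values for 5 variables — and 6 appears only in W's list, so W = 6.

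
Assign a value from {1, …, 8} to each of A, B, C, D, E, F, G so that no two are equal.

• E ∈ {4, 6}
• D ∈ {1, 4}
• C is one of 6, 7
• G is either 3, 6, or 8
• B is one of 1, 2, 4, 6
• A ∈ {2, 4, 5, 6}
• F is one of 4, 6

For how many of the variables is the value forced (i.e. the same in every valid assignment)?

4

E and F between them cover only {4, 6} — a naked pair. Remove those values from A, B, C, D, G.
C's domain is down to {7}, so C = 7.
That leaves D = 1. Remove 1 from B.
B must be 2 (only option left). Strike 2 from A.
That leaves A = 5.
Determined: A=5, B=2, C=7, D=1. The other variables each still have more than one consistent value. That makes 4.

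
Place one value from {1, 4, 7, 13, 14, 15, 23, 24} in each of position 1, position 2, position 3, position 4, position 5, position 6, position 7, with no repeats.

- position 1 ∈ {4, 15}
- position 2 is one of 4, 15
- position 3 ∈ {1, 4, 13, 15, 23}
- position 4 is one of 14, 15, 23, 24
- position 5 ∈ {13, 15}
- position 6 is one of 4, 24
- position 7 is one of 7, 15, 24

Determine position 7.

position 1 and position 2 share exactly the 2 values {4, 15}; by pigeonhole those values go to them, so strike 4, 15 from position 3, position 4, position 5, position 6, position 7.
That leaves position 5 = 13. So position 3 can't be 13.
position 6's domain is down to {24}, so position 6 = 24. Remove 24 from position 4, position 7.
So position 7 = 7.

7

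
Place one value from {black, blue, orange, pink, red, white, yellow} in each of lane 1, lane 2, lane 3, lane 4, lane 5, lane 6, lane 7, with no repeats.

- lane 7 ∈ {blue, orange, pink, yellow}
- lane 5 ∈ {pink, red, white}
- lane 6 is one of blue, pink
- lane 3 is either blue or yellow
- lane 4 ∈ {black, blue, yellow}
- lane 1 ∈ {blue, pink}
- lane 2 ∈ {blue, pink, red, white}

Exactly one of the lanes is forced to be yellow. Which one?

The 7 variables draw from only 7 values {black, blue, orange, pink, red, white, yellow}, so each is used; only lane 4 can be black, hence lane 4 = black.
The 6 still-open variables draw from only 6 values {blue, orange, pink, red, white, yellow}, so each is used; only lane 7 can be orange, hence lane 7 = orange.
The 5 still-open variables together cover exactly {blue, pink, red, white, yellow} — 5 values for 5 variables — and yellow appears only in lane 3's list, so lane 3 = yellow.

lane 3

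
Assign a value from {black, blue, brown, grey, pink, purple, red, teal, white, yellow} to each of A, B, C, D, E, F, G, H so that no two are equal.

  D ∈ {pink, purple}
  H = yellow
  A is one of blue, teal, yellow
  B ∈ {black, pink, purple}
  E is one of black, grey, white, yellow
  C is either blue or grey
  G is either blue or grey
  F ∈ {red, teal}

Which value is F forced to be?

H must be yellow (only option left). Eliminate yellow elsewhere: A, E.
The 2 variables C and G are confined to {blue, grey}, which locks those values in; drop them from A, E.
A must be teal (only option left). Remove teal from F.
So F = red.

red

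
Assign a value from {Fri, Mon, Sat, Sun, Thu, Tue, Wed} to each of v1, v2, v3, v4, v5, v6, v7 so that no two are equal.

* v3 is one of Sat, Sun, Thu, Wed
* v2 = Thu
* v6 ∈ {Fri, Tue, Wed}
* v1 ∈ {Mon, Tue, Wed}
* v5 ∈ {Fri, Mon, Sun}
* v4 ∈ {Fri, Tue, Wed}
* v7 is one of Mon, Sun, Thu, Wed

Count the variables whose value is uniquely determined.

v2 must be Thu (only option left). Remove Thu from v3, v7.
The 6 still-open variables draw from only 6 values {Fri, Mon, Sat, Sun, Tue, Wed}, so each is used; only v3 can be Sat, hence v3 = Sat.
Determined: v2=Thu, v3=Sat. The other variables each still have more than one consistent value. That makes 2.

2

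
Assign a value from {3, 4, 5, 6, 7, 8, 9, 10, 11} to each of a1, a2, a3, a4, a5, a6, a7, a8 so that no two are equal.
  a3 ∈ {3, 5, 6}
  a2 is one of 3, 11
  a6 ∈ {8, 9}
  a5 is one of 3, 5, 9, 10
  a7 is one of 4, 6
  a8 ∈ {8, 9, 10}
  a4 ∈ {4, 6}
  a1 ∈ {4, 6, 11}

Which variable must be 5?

a3

a4 and a7 share exactly the 2 values {4, 6}; by pigeonhole those values go to them, so strike 4, 6 from a1, a3.
That leaves a1 = 11. Eliminate 11 elsewhere: a2.
a2 has just one choice, so a2 = 3. Strike 3 from a3, a5.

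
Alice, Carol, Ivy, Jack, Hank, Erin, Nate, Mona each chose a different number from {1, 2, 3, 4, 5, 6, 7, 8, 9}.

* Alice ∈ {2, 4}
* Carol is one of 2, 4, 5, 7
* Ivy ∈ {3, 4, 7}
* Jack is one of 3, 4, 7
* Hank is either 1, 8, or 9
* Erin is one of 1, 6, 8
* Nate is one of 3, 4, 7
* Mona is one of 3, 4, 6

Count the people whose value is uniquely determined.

3

Ivy, Jack, Nate between them cover only {3, 4, 7} — a naked triple. Remove those values from Alice, Carol, Mona.
That leaves Alice = 2. Strike 2 from Carol.
Carol has just one choice, so Carol = 5.
Mona's domain is down to {6}, so Mona = 6. Remove 6 from Erin.
Determined: Alice=2, Carol=5, Mona=6. The other people each still have more than one consistent value. That makes 3.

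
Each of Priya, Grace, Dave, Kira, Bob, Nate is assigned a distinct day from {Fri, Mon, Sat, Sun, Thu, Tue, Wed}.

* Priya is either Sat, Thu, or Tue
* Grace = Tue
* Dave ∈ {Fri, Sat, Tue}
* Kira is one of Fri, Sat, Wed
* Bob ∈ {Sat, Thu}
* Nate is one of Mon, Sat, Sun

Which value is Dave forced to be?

Grace's domain is down to {Tue}, so Grace = Tue. Eliminate Tue elsewhere: Priya, Dave.
The 2 variables Priya and Bob are confined to {Sat, Thu}, which locks those values in; drop them from Dave, Kira, Nate.
So Dave = Fri.

Fri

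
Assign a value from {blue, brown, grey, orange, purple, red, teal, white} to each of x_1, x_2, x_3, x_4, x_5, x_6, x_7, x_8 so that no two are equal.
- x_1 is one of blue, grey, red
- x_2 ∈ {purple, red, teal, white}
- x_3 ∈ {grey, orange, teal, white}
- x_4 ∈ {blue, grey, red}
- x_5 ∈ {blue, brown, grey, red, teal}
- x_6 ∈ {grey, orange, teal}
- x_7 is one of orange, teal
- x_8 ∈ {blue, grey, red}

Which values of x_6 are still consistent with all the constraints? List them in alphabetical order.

orange, teal

The 8 variables together cover exactly {blue, brown, grey, orange, purple, red, teal, white} — 8 values for 8 variables — and brown appears only in x_5's list, so x_5 = brown.
The 7 still-open variables draw from only 7 values {blue, grey, orange, purple, red, teal, white}, so each is used; only x_2 can be purple, hence x_2 = purple.
Among the 6 still-open variables, white fits only x_3 (and all 6 values in {blue, grey, orange, red, teal, white} must be used), so x_3 = white.
x_1, x_4, x_8 share exactly the 3 values {blue, grey, red}; by pigeonhole those values go to them, so strike blue, grey, red from x_6.
No further eliminations apply; x_6 can still be any of orange, teal.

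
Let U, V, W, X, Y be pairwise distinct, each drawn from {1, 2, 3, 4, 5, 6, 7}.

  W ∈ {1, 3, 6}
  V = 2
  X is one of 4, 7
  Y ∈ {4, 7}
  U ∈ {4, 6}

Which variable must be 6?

U

V has just one choice, so V = 2.
X and Y share exactly the 2 values {4, 7}; by pigeonhole those values go to them, so strike 4, 7 from U.
So 6 goes to U.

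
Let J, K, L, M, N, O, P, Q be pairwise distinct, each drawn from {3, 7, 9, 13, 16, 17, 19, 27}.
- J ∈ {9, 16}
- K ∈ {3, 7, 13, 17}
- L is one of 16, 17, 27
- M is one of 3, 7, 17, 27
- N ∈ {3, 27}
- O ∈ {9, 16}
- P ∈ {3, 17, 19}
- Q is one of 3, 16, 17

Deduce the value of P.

19

The 8 variables draw from only 8 values {3, 7, 9, 13, 16, 17, 19, 27}, so each is used; only K can be 13, hence K = 13.
The 7 still-open variables draw from only 7 values {3, 7, 9, 16, 17, 19, 27}, so each is used; only M can be 7, hence M = 7.
The 6 still-open variables draw from only 6 values {3, 9, 16, 17, 19, 27}, so each is used; only P can be 19, hence P = 19.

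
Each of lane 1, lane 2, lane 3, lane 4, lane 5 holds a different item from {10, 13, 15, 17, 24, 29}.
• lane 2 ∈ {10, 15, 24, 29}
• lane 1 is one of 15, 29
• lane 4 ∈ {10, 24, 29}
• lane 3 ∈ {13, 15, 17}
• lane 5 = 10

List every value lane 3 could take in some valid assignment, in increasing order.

lane 5 must be 10 (only option left). Strike 10 from lane 2, lane 4.
lane 1, lane 2, lane 4 between them cover only {15, 24, 29} — a naked triple. Remove those values from lane 3.
No further eliminations apply; lane 3 can still be any of 13, 17.

13, 17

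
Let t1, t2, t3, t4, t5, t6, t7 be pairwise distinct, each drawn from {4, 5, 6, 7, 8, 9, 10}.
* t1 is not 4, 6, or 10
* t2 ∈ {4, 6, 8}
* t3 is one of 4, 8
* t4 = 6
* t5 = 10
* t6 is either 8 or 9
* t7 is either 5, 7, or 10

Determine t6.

t4 has just one choice, so t4 = 6. So t2 can't be 6.
That leaves t5 = 10. So t7 can't be 10.
t2 and t3 share exactly the 2 values {4, 8}; by pigeonhole those values go to them, so strike 4, 8 from t1, t6.
So t6 = 9.

9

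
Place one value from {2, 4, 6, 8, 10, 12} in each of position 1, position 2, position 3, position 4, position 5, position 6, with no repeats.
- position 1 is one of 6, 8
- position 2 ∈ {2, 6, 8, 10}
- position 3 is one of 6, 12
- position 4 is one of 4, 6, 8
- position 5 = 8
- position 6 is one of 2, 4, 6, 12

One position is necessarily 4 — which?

position 4

position 5 has just one choice, so position 5 = 8. Strike 8 from position 1, position 2, position 4.
position 1's domain is down to {6}, so position 1 = 6. Eliminate 6 elsewhere: position 2, position 3, position 4, position 6.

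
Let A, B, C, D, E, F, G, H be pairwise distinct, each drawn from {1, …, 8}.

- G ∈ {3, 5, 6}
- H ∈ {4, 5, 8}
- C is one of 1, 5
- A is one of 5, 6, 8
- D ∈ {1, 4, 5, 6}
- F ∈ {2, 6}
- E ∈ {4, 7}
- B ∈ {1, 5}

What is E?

7

Among the 8 variables, 2 fits only F (and all 8 values in {1, 2, 3, 4, 5, 6, 7, 8} must be used), so F = 2.
The 7 still-open variables together cover exactly {1, 3, 4, 5, 6, 7, 8} — 7 values for 7 variables — and 3 appears only in G's list, so G = 3.
The 6 still-open variables draw from only 6 values {1, 4, 5, 6, 7, 8}, so each is used; only E can be 7, hence E = 7.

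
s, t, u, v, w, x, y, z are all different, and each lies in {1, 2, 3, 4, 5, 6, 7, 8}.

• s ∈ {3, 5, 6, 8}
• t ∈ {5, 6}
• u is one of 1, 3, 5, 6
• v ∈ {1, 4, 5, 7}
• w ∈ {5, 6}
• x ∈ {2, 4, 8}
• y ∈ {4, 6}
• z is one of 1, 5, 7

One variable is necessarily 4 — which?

The 8 variables draw from only 8 values {1, 2, 3, 4, 5, 6, 7, 8}, so each is used; only x can be 2, hence x = 2.
The 7 still-open variables together cover exactly {1, 3, 4, 5, 6, 7, 8} — 7 values for 7 variables — and 8 appears only in s's list, so s = 8.
The 6 still-open variables draw from only 6 values {1, 3, 4, 5, 6, 7}, so each is used; only u can be 3, hence u = 3.
t and w between them cover only {5, 6} — a naked pair. Remove those values from v, y, z.
So 4 goes to y.

y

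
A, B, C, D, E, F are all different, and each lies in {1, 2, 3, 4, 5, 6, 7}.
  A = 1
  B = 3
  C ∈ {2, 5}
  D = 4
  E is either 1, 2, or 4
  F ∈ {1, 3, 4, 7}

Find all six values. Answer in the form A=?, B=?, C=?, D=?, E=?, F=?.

A's domain is down to {1}, so A = 1. Eliminate 1 elsewhere: E, F.
B's domain is down to {3}, so B = 3. Eliminate 3 elsewhere: F.
D has just one choice, so D = 4. Eliminate 4 elsewhere: E, F.
E has just one choice, so E = 2. Strike 2 from C.
That leaves F = 7.
C must be 5 (only option left).

A=1, B=3, C=5, D=4, E=2, F=7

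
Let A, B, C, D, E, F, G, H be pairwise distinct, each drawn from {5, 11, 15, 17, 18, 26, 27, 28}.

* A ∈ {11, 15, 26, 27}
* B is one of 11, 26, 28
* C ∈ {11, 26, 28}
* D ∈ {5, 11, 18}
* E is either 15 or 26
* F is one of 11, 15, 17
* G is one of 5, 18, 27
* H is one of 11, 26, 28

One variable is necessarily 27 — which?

Among the 8 variables, 17 fits only F (and all 8 values in {5, 11, 15, 17, 18, 26, 27, 28} must be used), so F = 17.
The 3 variables B, C, H are confined to {11, 26, 28}, which locks those values in; drop them from A, D, E.
That leaves E = 15. So A can't be 15.
So 27 goes to A.

A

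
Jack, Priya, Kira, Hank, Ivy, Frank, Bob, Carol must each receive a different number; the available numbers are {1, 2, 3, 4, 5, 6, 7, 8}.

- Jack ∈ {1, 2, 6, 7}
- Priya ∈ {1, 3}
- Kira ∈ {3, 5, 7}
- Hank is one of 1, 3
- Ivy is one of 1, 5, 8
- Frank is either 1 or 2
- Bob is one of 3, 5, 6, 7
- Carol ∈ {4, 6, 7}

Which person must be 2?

The 8 variables draw from only 8 values {1, 2, 3, 4, 5, 6, 7, 8}, so each is used; only Carol can be 4, hence Carol = 4.
The 7 still-open variables draw from only 7 values {1, 2, 3, 5, 6, 7, 8}, so each is used; only Ivy can be 8, hence Ivy = 8.
Priya and Hank between them cover only {1, 3} — a naked pair. Remove those values from Jack, Kira, Frank, Bob.
So 2 goes to Frank.

Frank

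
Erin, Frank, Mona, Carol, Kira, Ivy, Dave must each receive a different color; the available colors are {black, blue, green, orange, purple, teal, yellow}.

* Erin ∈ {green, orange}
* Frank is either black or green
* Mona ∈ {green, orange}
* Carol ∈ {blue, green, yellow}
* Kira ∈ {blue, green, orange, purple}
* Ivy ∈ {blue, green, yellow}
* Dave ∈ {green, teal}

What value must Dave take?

teal

Among the 7 variables, black fits only Frank (and all 7 values in {black, blue, green, orange, purple, teal, yellow} must be used), so Frank = black.
The 6 still-open variables together cover exactly {blue, green, orange, purple, teal, yellow} — 6 values for 6 variables — and purple appears only in Kira's list, so Kira = purple.
The 5 still-open variables draw from only 5 values {blue, green, orange, teal, yellow}, so each is used; only Dave can be teal, hence Dave = teal.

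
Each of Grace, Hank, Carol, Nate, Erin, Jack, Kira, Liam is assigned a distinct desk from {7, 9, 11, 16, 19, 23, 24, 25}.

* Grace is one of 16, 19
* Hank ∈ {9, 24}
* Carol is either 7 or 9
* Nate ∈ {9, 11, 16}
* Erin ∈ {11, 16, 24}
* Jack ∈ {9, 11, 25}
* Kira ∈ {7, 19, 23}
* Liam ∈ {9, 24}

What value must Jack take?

The 8 variables together cover exactly {7, 9, 11, 16, 19, 23, 24, 25} — 8 values for 8 variables — and 23 appears only in Kira's list, so Kira = 23.
Among the 7 still-open variables, 7 fits only Carol (and all 7 values in {7, 9, 11, 16, 19, 24, 25} must be used), so Carol = 7.
The 6 still-open variables together cover exactly {9, 11, 16, 19, 24, 25} — 6 values for 6 variables — and 19 appears only in Grace's list, so Grace = 19.
Among the 5 still-open variables, 25 fits only Jack (and all 5 values in {9, 11, 16, 24, 25} must be used), so Jack = 25.

25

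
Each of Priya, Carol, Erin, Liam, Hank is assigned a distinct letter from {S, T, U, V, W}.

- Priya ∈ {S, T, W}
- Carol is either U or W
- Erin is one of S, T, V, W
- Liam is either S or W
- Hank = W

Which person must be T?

Priya

Hank has just one choice, so Hank = W. So Priya, Carol, Erin, Liam can't be W.
Carol's domain is down to {U}, so Carol = U.
Liam has just one choice, so Liam = S. Remove S from Priya, Erin.
So T goes to Priya.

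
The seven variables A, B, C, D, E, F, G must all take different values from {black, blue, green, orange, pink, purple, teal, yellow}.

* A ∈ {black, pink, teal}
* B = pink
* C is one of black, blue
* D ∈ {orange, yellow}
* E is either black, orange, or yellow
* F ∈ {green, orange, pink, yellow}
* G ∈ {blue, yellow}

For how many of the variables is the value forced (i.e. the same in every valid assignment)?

3

B has just one choice, so B = pink. So A, F can't be pink.
The 6 still-open variables draw from only 6 values {black, blue, green, orange, teal, yellow}, so each is used; only F can be green, hence F = green.
Among the 5 still-open variables, teal fits only A (and all 5 values in {black, blue, orange, teal, yellow} must be used), so A = teal.
Determined: A=teal, B=pink, F=green. The other variables each still have more than one consistent value. That makes 3.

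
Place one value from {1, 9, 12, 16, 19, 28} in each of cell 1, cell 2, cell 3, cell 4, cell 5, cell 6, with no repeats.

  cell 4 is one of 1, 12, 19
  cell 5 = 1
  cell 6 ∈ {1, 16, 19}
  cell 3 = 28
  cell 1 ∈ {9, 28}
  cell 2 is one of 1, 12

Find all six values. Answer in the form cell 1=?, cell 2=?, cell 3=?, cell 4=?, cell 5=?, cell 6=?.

cell 1=9, cell 2=12, cell 3=28, cell 4=19, cell 5=1, cell 6=16

cell 3 must be 28 (only option left). Strike 28 from cell 1.
cell 5's domain is down to {1}, so cell 5 = 1. Remove 1 from cell 2, cell 4, cell 6.
cell 1's domain is down to {9}, so cell 1 = 9.
cell 2 has just one choice, so cell 2 = 12. Remove 12 from cell 4.
cell 4 must be 19 (only option left). Remove 19 from cell 6.
cell 6 has just one choice, so cell 6 = 16.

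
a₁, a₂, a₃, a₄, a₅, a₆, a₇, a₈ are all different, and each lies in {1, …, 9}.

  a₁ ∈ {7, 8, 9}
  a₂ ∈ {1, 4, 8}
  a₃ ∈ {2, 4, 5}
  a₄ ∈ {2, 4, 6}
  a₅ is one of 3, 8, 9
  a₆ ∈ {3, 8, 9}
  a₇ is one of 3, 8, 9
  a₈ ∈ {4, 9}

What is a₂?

1

The 3 variables a₅, a₆, a₇ are confined to {3, 8, 9}, which locks those values in; drop them from a₁, a₂, a₈.
a₁ must be 7 (only option left).
That leaves a₈ = 4. Remove 4 from a₂, a₃, a₄.
So a₂ = 1.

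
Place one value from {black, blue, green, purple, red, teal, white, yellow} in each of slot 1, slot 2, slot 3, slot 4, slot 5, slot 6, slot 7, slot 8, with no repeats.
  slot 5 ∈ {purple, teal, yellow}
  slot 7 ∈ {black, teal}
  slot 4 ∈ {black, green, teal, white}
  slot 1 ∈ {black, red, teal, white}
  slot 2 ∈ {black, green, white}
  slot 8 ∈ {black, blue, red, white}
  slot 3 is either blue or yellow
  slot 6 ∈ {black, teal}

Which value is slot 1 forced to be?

The 8 variables draw from only 8 values {black, blue, green, purple, red, teal, white, yellow}, so each is used; only slot 5 can be purple, hence slot 5 = purple.
Among the 7 still-open variables, yellow fits only slot 3 (and all 7 values in {black, blue, green, red, teal, white, yellow} must be used), so slot 3 = yellow.
The 6 still-open variables together cover exactly {black, blue, green, red, teal, white} — 6 values for 6 variables — and blue appears only in slot 8's list, so slot 8 = blue.
The 5 still-open variables together cover exactly {black, green, red, teal, white} — 5 values for 5 variables — and red appears only in slot 1's list, so slot 1 = red.

red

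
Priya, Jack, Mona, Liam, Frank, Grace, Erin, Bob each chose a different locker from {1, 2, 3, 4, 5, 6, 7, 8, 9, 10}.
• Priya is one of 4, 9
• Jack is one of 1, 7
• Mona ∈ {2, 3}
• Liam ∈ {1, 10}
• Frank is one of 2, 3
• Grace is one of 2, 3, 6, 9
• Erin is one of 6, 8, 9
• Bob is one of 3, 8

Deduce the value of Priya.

Mona and Frank share exactly the 2 values {2, 3}; by pigeonhole those values go to them, so strike 2, 3 from Grace, Bob.
Bob's domain is down to {8}, so Bob = 8. Eliminate 8 elsewhere: Erin.
Grace and Erin share exactly the 2 values {6, 9}; by pigeonhole those values go to them, so strike 6, 9 from Priya.
So Priya = 4.

4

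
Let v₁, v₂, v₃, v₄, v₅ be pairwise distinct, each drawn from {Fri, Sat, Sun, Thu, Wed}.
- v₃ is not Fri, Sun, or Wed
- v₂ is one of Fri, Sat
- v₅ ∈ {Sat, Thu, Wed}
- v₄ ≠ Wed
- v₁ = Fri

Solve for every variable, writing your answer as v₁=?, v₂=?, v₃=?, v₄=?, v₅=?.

v₁ has just one choice, so v₁ = Fri. Strike Fri from v₂, v₄.
That leaves v₂ = Sat. So v₃, v₄, v₅ can't be Sat.
v₃ has just one choice, so v₃ = Thu. Remove Thu from v₄, v₅.
v₄ must be Sun (only option left).
v₅'s domain is down to {Wed}, so v₅ = Wed.

v₁=Fri, v₂=Sat, v₃=Thu, v₄=Sun, v₅=Wed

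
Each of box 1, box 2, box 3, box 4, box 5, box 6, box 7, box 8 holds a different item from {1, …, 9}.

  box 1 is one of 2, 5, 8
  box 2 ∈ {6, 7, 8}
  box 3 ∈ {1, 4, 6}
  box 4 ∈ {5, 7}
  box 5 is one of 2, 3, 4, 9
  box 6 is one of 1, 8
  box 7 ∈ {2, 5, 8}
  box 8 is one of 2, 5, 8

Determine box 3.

4

box 1, box 7, box 8 between them cover only {2, 5, 8} — a naked triple. Remove those values from box 2, box 4, box 5, box 6.
box 4's domain is down to {7}, so box 4 = 7. Strike 7 from box 2.
That leaves box 6 = 1. Remove 1 from box 3.
box 2's domain is down to {6}, so box 2 = 6. Remove 6 from box 3.
So box 3 = 4.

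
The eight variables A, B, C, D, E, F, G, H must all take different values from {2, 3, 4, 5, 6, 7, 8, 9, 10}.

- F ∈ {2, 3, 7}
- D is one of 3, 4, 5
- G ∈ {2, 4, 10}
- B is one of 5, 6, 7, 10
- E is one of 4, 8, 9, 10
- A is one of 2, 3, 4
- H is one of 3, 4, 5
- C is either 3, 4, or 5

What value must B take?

6

C, D, H share exactly the 3 values {3, 4, 5}; by pigeonhole those values go to them, so strike 3, 4, 5 from A, B, E, F, G.
A must be 2 (only option left). Eliminate 2 elsewhere: F, G.
F has just one choice, so F = 7. Strike 7 from B.
G's domain is down to {10}, so G = 10. Strike 10 from B, E.
So B = 6.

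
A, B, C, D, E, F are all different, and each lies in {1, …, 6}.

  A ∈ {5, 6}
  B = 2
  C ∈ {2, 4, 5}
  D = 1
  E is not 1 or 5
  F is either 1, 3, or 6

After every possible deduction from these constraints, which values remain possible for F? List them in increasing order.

3, 6

B's domain is down to {2}, so B = 2. Eliminate 2 elsewhere: C, E.
D's domain is down to {1}, so D = 1. Remove 1 from F.
No further eliminations apply; F can still be any of 3, 6.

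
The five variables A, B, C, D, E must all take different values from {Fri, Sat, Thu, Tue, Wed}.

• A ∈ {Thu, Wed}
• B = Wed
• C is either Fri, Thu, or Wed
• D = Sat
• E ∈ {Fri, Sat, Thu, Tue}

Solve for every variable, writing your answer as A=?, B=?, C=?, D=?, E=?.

B's domain is down to {Wed}, so B = Wed. Remove Wed from A, C.
That leaves D = Sat. Remove Sat from E.
That leaves A = Thu. Strike Thu from C, E.
C has just one choice, so C = Fri. So E can't be Fri.
E has just one choice, so E = Tue.

A=Thu, B=Wed, C=Fri, D=Sat, E=Tue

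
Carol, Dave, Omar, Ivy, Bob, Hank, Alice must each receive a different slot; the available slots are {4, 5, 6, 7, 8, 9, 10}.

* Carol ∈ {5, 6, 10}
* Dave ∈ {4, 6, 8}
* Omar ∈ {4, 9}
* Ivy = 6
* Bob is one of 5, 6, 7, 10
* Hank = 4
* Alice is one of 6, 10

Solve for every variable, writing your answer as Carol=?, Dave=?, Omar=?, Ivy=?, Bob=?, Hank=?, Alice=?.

Carol=5, Dave=8, Omar=9, Ivy=6, Bob=7, Hank=4, Alice=10

Ivy's domain is down to {6}, so Ivy = 6. So Carol, Dave, Bob, Alice can't be 6.
Hank must be 4 (only option left). Strike 4 from Dave, Omar.
Alice's domain is down to {10}, so Alice = 10. Strike 10 from Carol, Bob.
That leaves Carol = 5. So Bob can't be 5.
Dave's domain is down to {8}, so Dave = 8.
That leaves Omar = 9.
Bob has just one choice, so Bob = 7.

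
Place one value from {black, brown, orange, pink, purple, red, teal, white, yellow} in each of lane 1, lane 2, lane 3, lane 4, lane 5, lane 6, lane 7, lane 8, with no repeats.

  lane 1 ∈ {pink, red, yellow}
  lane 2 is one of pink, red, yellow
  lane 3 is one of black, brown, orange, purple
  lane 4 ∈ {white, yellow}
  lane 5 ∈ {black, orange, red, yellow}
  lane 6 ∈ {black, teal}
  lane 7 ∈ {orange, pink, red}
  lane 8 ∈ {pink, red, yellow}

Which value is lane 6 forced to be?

The 3 variables lane 1, lane 2, lane 8 are confined to {pink, red, yellow}, which locks those values in; drop them from lane 4, lane 5, lane 7.
That leaves lane 4 = white.
lane 7 must be orange (only option left). Strike orange from lane 3, lane 5.
lane 5 has just one choice, so lane 5 = black. Eliminate black elsewhere: lane 3, lane 6.
So lane 6 = teal.

teal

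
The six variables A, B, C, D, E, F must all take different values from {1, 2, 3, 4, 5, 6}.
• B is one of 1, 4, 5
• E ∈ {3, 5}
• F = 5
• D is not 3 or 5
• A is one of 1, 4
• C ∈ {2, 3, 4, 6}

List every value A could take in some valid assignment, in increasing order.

1, 4

F has just one choice, so F = 5. Strike 5 from B, E.
E must be 3 (only option left). So C can't be 3.
A and B between them cover only {1, 4} — a naked pair. Remove those values from C, D.
No further eliminations apply; A can still be any of 1, 4.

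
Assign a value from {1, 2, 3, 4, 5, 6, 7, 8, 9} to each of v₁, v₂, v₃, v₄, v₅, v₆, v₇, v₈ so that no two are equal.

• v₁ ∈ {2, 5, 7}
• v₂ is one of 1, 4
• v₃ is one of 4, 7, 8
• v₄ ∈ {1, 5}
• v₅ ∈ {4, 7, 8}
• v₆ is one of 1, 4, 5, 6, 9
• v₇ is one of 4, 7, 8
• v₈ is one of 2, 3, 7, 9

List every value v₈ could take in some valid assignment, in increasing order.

3, 9

The 3 variables v₃, v₅, v₇ are confined to {4, 7, 8}, which locks those values in; drop them from v₁, v₂, v₆, v₈.
v₂'s domain is down to {1}, so v₂ = 1. Remove 1 from v₄, v₆.
v₄ must be 5 (only option left). So v₁, v₆ can't be 5.
v₁ has just one choice, so v₁ = 2. Eliminate 2 elsewhere: v₈.
No further eliminations apply; v₈ can still be any of 3, 9.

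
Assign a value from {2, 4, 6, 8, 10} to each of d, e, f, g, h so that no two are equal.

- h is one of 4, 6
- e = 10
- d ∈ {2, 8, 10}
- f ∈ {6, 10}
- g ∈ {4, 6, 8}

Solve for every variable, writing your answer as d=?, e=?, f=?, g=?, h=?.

e must be 10 (only option left). Remove 10 from d, f.
f's domain is down to {6}, so f = 6. Remove 6 from g, h.
h's domain is down to {4}, so h = 4. Strike 4 from g.
g has just one choice, so g = 8. Strike 8 from d.
d's domain is down to {2}, so d = 2.

d=2, e=10, f=6, g=8, h=4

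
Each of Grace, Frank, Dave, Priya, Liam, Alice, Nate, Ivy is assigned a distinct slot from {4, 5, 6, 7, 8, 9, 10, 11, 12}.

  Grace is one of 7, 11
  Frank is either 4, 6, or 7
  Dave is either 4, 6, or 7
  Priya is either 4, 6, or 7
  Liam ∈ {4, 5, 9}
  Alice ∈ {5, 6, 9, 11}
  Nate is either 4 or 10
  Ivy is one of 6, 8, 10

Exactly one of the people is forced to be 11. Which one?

Grace

The 8 variables together cover exactly {4, 5, 6, 7, 8, 9, 10, 11} — 8 values for 8 variables — and 8 appears only in Ivy's list, so Ivy = 8.
Among the 7 still-open variables, 10 fits only Nate (and all 7 values in {4, 5, 6, 7, 9, 10, 11} must be used), so Nate = 10.
Frank, Dave, Priya share exactly the 3 values {4, 6, 7}; by pigeonhole those values go to them, so strike 4, 6, 7 from Grace, Liam, Alice.
So 11 goes to Grace.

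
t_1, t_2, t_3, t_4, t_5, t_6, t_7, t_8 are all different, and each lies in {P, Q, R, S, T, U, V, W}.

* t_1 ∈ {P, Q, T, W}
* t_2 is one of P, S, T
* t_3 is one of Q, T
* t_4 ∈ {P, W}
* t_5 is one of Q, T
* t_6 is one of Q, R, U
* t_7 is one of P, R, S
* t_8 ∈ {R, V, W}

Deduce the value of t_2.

S

The 8 variables together cover exactly {P, Q, R, S, T, U, V, W} — 8 values for 8 variables — and U appears only in t_6's list, so t_6 = U.
The 7 still-open variables draw from only 7 values {P, Q, R, S, T, V, W}, so each is used; only t_8 can be V, hence t_8 = V.
The 6 still-open variables draw from only 6 values {P, Q, R, S, T, W}, so each is used; only t_7 can be R, hence t_7 = R.
The 5 still-open variables draw from only 5 values {P, Q, S, T, W}, so each is used; only t_2 can be S, hence t_2 = S.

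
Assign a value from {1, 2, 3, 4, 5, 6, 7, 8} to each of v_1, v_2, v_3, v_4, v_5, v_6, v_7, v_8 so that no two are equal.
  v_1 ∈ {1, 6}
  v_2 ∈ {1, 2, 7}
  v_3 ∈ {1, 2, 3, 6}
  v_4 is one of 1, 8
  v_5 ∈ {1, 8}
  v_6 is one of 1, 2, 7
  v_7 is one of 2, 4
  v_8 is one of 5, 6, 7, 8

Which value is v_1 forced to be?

6

The 8 variables draw from only 8 values {1, 2, 3, 4, 5, 6, 7, 8}, so each is used; only v_3 can be 3, hence v_3 = 3.
The 7 still-open variables together cover exactly {1, 2, 4, 5, 6, 7, 8} — 7 values for 7 variables — and 4 appears only in v_7's list, so v_7 = 4.
The 6 still-open variables together cover exactly {1, 2, 5, 6, 7, 8} — 6 values for 6 variables — and 5 appears only in v_8's list, so v_8 = 5.
The 5 still-open variables together cover exactly {1, 2, 6, 7, 8} — 5 values for 5 variables — and 6 appears only in v_1's list, so v_1 = 6.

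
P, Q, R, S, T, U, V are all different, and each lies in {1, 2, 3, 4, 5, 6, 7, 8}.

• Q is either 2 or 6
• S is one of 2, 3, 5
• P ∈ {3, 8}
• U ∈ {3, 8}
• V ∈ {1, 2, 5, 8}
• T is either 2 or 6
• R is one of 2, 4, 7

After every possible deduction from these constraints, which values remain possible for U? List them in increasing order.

The 2 variables P and U are confined to {3, 8}, which locks those values in; drop them from S, V.
Q and T between them cover only {2, 6} — a naked pair. Remove those values from R, S, V.
S has just one choice, so S = 5. Strike 5 from V.
V has just one choice, so V = 1.
No further eliminations apply; U can still be any of 3, 8.

3, 8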